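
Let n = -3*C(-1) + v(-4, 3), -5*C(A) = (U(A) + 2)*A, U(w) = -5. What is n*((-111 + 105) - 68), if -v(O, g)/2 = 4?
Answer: 2294/5 ≈ 458.80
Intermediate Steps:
v(O, g) = -8 (v(O, g) = -2*4 = -8)
C(A) = 3*A/5 (C(A) = -(-5 + 2)*A/5 = -(-3)*A/5 = 3*A/5)
n = -31/5 (n = -9*(-1)/5 - 8 = -3*(-⅗) - 8 = 9/5 - 8 = -31/5 ≈ -6.2000)
n*((-111 + 105) - 68) = -31*((-111 + 105) - 68)/5 = -31*(-6 - 68)/5 = -31/5*(-74) = 2294/5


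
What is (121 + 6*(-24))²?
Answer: 529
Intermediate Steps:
(121 + 6*(-24))² = (121 - 144)² = (-23)² = 529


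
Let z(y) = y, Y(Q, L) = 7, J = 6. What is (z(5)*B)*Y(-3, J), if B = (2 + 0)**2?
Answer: 140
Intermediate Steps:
B = 4 (B = 2**2 = 4)
(z(5)*B)*Y(-3, J) = (5*4)*7 = 20*7 = 140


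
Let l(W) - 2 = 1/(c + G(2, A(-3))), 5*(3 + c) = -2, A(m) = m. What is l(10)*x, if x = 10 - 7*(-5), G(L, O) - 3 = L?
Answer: 945/8 ≈ 118.13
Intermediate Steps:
G(L, O) = 3 + L
c = -17/5 (c = -3 + (1/5)*(-2) = -3 - 2/5 = -17/5 ≈ -3.4000)
l(W) = 21/8 (l(W) = 2 + 1/(-17/5 + (3 + 2)) = 2 + 1/(-17/5 + 5) = 2 + 1/(8/5) = 2 + 5/8 = 21/8)
x = 45 (x = 10 + 35 = 45)
l(10)*x = (21/8)*45 = 945/8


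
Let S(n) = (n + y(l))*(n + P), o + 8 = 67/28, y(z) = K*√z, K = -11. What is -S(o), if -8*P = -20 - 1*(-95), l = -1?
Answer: -131723/1568 - 9229*I/56 ≈ -84.007 - 164.8*I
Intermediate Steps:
P = -75/8 (P = -(-20 - 1*(-95))/8 = -(-20 + 95)/8 = -⅛*75 = -75/8 ≈ -9.3750)
y(z) = -11*√z
o = -157/28 (o = -8 + 67/28 = -157/28 ≈ -5.6071)
S(n) = (-75/8 + n)*(n - 11*I) (S(n) = (n - 11*I)*(n - 75/8) = (n - 11*I)*(-75/8 + n) = (-75/8 + n)*(n - 11*I))
-S(o) = -((-157/28)² - 75/8*(-157/28) + 825*I/8 - 11*I*(-157/28)) = -(24649/784 + 11775/224 + 825*I/8 + 1727*I/28) = -(131723/1568 + 9229*I/56) = -131723/1568 - 9229*I/56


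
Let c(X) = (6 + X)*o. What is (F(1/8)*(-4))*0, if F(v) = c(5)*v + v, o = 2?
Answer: 0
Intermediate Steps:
c(X) = 12 + 2*X (c(X) = (6 + X)*2 = 12 + 2*X)
F(v) = 23*v (F(v) = (12 + 2*5)*v + v = (12 + 10)*v + v = 22*v + v = 23*v)
(F(1/8)*(-4))*0 = ((23*(1/8))*(-4))*0 = ((23/8)*(-4))*0 = -23/2*0 = 0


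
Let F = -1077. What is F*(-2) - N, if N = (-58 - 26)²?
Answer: -4902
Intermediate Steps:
N = 7056 (N = (-84)² = 7056)
F*(-2) - N = -1077*(-2) - 1*7056 = 2154 - 7056 = -4902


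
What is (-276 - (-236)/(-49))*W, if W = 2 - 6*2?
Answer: 137600/49 ≈ 2808.2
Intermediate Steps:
W = -10 (W = 2 - 12 = -10)
(-276 - (-236)/(-49))*W = (-276 - (-236)/(-49))*(-10) = (-276 - (-236)*(-1)/49)*(-10) = (-276 - 1*236/49)*(-10) = (-276 - 236/49)*(-10) = -13760/49*(-10) = 137600/49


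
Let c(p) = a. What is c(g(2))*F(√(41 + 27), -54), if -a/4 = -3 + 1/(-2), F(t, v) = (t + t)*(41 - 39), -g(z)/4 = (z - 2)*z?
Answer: 112*√17 ≈ 461.79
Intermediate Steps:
g(z) = -4*z*(-2 + z) (g(z) = -4*(z - 2)*z = -4*(-2 + z)*z = -4*z*(-2 + z))
F(t, v) = 4*t (F(t, v) = (2*t)*2 = 4*t)
a = 14 (a = -4*(-3 + 1/(-2)) = -4*(-3 - ½) = -4*(-7/2) = 14)
c(p) = 14
c(g(2))*F(√(41 + 27), -54) = 14*(4*√(41 + 27)) = 14*(4*√68) = 14*(4*(2*√17)) = 14*(8*√17) = 112*√17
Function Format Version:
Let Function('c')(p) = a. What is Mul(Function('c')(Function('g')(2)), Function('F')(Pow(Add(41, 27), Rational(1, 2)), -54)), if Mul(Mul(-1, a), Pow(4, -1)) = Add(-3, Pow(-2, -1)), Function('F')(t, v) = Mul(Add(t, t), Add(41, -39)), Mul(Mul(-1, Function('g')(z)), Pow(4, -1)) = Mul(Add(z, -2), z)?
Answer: Mul(112, Pow(17, Rational(1, 2))) ≈ 461.79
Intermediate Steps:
Function('g')(z) = Mul(-4, z, Add(-2, z)) (Function('g')(z) = Mul(-4, Mul(Add(z, -2), z)) = Mul(-4, Mul(Add(-2, z), z)) = Mul(-4, Mul(z, Add(-2, z))) = Mul(-4, z, Add(-2, z)))
Function('F')(t, v) = Mul(4, t) (Function('F')(t, v) = Mul(Mul(2, t), 2) = Mul(4, t))
a = 14 (a = Mul(-4, Add(-3, Pow(-2, -1))) = Mul(-4, Add(-3, Rational(-1, 2))) = Mul(-4, Rational(-7, 2)) = 14)
Function('c')(p) = 14
Mul(Function('c')(Function('g')(2)), Function('F')(Pow(Add(41, 27), Rational(1, 2)), -54)) = Mul(14, Mul(4, Pow(Add(41, 27), Rational(1, 2)))) = Mul(14, Mul(4, Pow(68, Rational(1, 2)))) = Mul(14, Mul(4, Mul(2, Pow(17, Rational(1, 2))))) = Mul(14, Mul(8, Pow(17, Rational(1, 2)))) = Mul(112, Pow(17, Rational(1, 2)))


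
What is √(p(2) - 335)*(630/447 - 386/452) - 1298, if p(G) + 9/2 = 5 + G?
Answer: -1298 + 18703*I*√1330/67348 ≈ -1298.0 + 10.128*I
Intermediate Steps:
p(G) = ½ + G (p(G) = -9/2 + (5 + G) = ½ + G)
√(p(2) - 335)*(630/447 - 386/452) - 1298 = √((½ + 2) - 335)*(630/447 - 386/452) - 1298 = √(5/2 - 335)*(630*(1/447) - 386*1/452) - 1298 = √(-665/2)*(210/149 - 193/226) - 1298 = (I*√1330/2)*(18703/33674) - 1298 = 18703*I*√1330/67348 - 1298 = -1298 + 18703*I*√1330/67348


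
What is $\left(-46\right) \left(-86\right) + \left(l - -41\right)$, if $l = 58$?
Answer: $4055$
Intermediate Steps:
$\left(-46\right) \left(-86\right) + \left(l - -41\right) = \left(-46\right) \left(-86\right) + \left(58 - -41\right) = 3956 + \left(58 + 41\right) = 3956 + 99 = 4055$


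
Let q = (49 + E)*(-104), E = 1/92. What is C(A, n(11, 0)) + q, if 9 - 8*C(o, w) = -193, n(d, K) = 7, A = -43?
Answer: -466613/92 ≈ -5071.9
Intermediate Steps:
E = 1/92 ≈ 0.010870
C(o, w) = 101/4 (C(o, w) = 9/8 - 1/8*(-193) = 9/8 + 193/8 = 101/4)
q = -117234/23 (q = (49 + 1/92)*(-104) = (4509/92)*(-104) = -117234/23 ≈ -5097.1)
C(A, n(11, 0)) + q = 101/4 - 117234/23 = -466613/92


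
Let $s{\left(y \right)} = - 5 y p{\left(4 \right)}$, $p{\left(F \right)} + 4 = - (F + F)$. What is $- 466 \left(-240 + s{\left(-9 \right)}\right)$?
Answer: $363480$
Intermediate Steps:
$p{\left(F \right)} = -4 - 2 F$ ($p{\left(F \right)} = -4 - \left(F + F\right) = -4 - 2 F$)
$s{\left(y \right)} = 60 y$ ($s{\left(y \right)} = - 5 y \left(-4 - 8\right) = - 5 y \left(-12\right) = 60 y$)
$- 466 \left(-240 + s{\left(-9 \right)}\right) = - 466 \left(-240 + 60 \left(-9\right)\right) = - 466 \left(-240 - 540\right) = \left(-466\right) \left(-780\right) = 363480$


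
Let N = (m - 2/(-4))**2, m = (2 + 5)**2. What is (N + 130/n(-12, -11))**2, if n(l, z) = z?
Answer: 11511358681/1936 ≈ 5.9460e+6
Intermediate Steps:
m = 49 (m = 7**2 = 49)
N = 9801/4 (N = (49 - 2/(-4))**2 = (49 - 2*(-1/4))**2 = (49 + 1/2)**2 = (99/2)**2 = 9801/4 ≈ 2450.3)
(N + 130/n(-12, -11))**2 = (9801/4 + 130/(-11))**2 = (9801/4 + 130*(-1/11))**2 = (9801/4 - 130/11)**2 = (107291/44)**2 = 11511358681/1936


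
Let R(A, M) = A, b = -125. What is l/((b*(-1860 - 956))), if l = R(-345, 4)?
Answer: -69/70400 ≈ -0.00098011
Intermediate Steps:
l = -345
l/((b*(-1860 - 956))) = -345*(-1/(125*(-1860 - 956))) = -345/((-125*(-2816))) = -345/352000 = -345*1/352000 = -69/70400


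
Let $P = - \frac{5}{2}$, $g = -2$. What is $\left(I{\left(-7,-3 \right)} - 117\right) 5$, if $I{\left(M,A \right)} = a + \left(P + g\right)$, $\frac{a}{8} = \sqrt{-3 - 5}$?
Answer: $- \frac{1215}{2} + 80 i \sqrt{2} \approx -607.5 + 113.14 i$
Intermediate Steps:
$P = - \frac{5}{2}$ ($P = \left(-5\right) \frac{1}{2} = - \frac{5}{2} \approx -2.5$)
$a = 16 i \sqrt{2}$ ($a = 8 \sqrt{-3 - 5} = 8 \sqrt{-8} = 8 \cdot 2 i \sqrt{2} = 16 i \sqrt{2} \approx 22.627 i$)
$I{\left(M,A \right)} = - \frac{9}{2} + 16 i \sqrt{2}$ ($I{\left(M,A \right)} = 16 i \sqrt{2} - \frac{9}{2} = - \frac{9}{2} + 16 i \sqrt{2}$)
$\left(I{\left(-7,-3 \right)} - 117\right) 5 = \left(\left(- \frac{9}{2} + 16 i \sqrt{2}\right) - 117\right) 5 = \left(- \frac{243}{2} + 16 i \sqrt{2}\right) 5 = - \frac{1215}{2} + 80 i \sqrt{2}$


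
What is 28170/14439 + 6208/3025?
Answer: 58283854/14559325 ≈ 4.0032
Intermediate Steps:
28170/14439 + 6208/3025 = 28170*(1/14439) + 6208*(1/3025) = 9390/4813 + 6208/3025 = 58283854/14559325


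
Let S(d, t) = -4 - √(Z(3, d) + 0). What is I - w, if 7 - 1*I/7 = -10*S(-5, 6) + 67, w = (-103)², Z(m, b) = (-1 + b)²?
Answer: -11729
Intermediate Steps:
S(d, t) = -4 - √((-1 + d)²) (S(d, t) = -4 - √((-1 + d)² + 0) = -4 - √((-1 + d)²))
w = 10609
I = -1120 (I = 49 - 7*(-10*(-4 - √((-1 - 5)²)) + 67) = 49 - 7*(-10*(-4 - √((-6)²)) + 67) = 49 - 7*(-10*(-4 - √36) + 67) = 49 - 7*(-10*(-4 - 1*6) + 67) = 49 - 7*(-10*(-4 - 6) + 67) = 49 - 7*(-10*(-10) + 67) = 49 - 7*(100 + 67) = 49 - 7*167 = 49 - 1169 = -1120)
I - w = -1120 - 1*10609 = -1120 - 10609 = -11729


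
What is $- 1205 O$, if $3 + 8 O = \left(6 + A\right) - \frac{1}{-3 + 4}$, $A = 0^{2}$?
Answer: $- \frac{1205}{4} \approx -301.25$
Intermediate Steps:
$A = 0$
$O = \frac{1}{4}$ ($O = - \frac{3}{8} + \frac{\left(6 + 0\right) - \frac{1}{-3 + 4}}{8} = - \frac{3}{8} + \frac{6 - 1^{-1}}{8} = - \frac{3}{8} + \frac{6 - 1}{8} = - \frac{3}{8} + \frac{1}{8} \cdot 5 = - \frac{3}{8} + \frac{5}{8} = \frac{1}{4} \approx 0.25$)
$- 1205 O = \left(-1205\right) \frac{1}{4} = - \frac{1205}{4}$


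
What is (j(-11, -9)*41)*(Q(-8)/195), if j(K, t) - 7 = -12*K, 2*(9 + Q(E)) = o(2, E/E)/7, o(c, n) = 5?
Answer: -689579/2730 ≈ -252.59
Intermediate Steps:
Q(E) = -121/14 (Q(E) = -9 + (5/7)/2 = -9 + (5*(⅐))/2 = -9 + (½)*(5/7) = -9 + 5/14 = -121/14)
j(K, t) = 7 - 12*K
(j(-11, -9)*41)*(Q(-8)/195) = ((7 - 12*(-11))*41)*(-121/14/195) = ((7 + 132)*41)*(-121/14*1/195) = (139*41)*(-121/2730) = 5699*(-121/2730) = -689579/2730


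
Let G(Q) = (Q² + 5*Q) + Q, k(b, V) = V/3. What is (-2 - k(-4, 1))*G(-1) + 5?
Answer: 50/3 ≈ 16.667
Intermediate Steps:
k(b, V) = V/3 (k(b, V) = V*(⅓) = V/3)
G(Q) = Q² + 6*Q
(-2 - k(-4, 1))*G(-1) + 5 = (-2 - 1/3)*(-(6 - 1)) + 5 = (-2 - 1*⅓)*(-1*5) + 5 = (-2 - ⅓)*(-5) + 5 = -7/3*(-5) + 5 = 35/3 + 5 = 50/3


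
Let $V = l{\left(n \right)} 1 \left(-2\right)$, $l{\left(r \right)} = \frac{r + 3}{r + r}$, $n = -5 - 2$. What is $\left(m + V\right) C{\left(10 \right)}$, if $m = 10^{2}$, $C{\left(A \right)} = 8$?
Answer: $\frac{5568}{7} \approx 795.43$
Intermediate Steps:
$n = -7$
$l{\left(r \right)} = \frac{3 + r}{2 r}$
$m = 100$
$V = - \frac{4}{7}$ ($V = \frac{3 - 7}{2 \left(-7\right)} 1 \left(-2\right) = \frac{1}{2} \left(- \frac{1}{7}\right) \left(-4\right) 1 \left(-2\right) = \frac{2}{7} \cdot 1 \left(-2\right) = \frac{2}{7} \left(-2\right) = - \frac{4}{7} \approx -0.57143$)
$\left(m + V\right) C{\left(10 \right)} = \left(100 - \frac{4}{7}\right) 8 = \frac{696}{7} \cdot 8 = \frac{5568}{7}$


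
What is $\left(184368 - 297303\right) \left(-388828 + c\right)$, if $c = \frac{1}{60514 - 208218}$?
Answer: $\frac{6486020908859655}{147704} \approx 4.3912 \cdot 10^{10}$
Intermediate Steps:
$c = - \frac{1}{147704}$ ($c = \frac{1}{-147704} = - \frac{1}{147704} \approx -6.7703 \cdot 10^{-6}$)
$\left(184368 - 297303\right) \left(-388828 + c\right) = \left(184368 - 297303\right) \left(-388828 - \frac{1}{147704}\right) = \left(-112935\right) \left(- \frac{57431450913}{147704}\right) = \frac{6486020908859655}{147704}$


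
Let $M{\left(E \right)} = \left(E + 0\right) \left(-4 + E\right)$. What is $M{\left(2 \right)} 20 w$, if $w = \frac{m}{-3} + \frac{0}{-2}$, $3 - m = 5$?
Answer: $- \frac{160}{3} \approx -53.333$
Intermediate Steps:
$m = -2$ ($m = 3 - 5 = -2$)
$M{\left(E \right)} = E \left(-4 + E\right)$
$w = \frac{2}{3}$ ($w = - \frac{2}{-3} + \frac{0}{-2} = \left(-2\right) \left(- \frac{1}{3}\right) + 0 \left(- \frac{1}{2}\right) = \frac{2}{3} + 0 = \frac{2}{3} \approx 0.66667$)
$M{\left(2 \right)} 20 w = 2 \left(-4 + 2\right) 20 \cdot \frac{2}{3} = 2 \left(-2\right) 20 \cdot \frac{2}{3} = \left(-4\right) 20 \cdot \frac{2}{3} = \left(-80\right) \frac{2}{3} = - \frac{160}{3}$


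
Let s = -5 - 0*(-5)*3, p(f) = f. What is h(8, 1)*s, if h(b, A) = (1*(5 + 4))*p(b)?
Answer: -360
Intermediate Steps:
h(b, A) = 9*b (h(b, A) = (1*(5 + 4))*b = (1*9)*b = 9*b)
s = -5 (s = -5 - 0*3 = -5 - 1*0 = -5 + 0 = -5)
h(8, 1)*s = (9*8)*(-5) = 72*(-5) = -360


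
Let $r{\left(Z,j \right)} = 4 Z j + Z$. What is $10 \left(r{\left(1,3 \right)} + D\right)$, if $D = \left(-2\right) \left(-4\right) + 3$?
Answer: $240$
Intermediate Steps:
$r{\left(Z,j \right)} = Z + 4 Z j$ ($r{\left(Z,j \right)} = 4 Z j + Z = Z + 4 Z j$)
$D = 11$ ($D = 8 + 3 = 11$)
$10 \left(r{\left(1,3 \right)} + D\right) = 10 \left(1 \left(1 + 4 \cdot 3\right) + 11\right) = 10 \left(1 \left(1 + 12\right) + 11\right) = 10 \left(1 \cdot 13 + 11\right) = 10 \left(13 + 11\right) = 10 \cdot 24 = 240$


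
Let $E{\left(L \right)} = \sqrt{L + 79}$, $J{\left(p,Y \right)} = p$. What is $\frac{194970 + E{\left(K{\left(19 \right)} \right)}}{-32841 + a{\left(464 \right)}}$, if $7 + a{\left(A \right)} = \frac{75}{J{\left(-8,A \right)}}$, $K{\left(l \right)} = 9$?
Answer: $- \frac{1559760}{262859} - \frac{16 \sqrt{22}}{262859} \approx -5.9341$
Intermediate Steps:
$E{\left(L \right)} = \sqrt{79 + L}$
$a{\left(A \right)} = - \frac{131}{8}$ ($a{\left(A \right)} = -7 + \frac{75}{-8} = -7 + 75 \left(- \frac{1}{8}\right) = -7 - \frac{75}{8} = - \frac{131}{8}$)
$\frac{194970 + E{\left(K{\left(19 \right)} \right)}}{-32841 + a{\left(464 \right)}} = \frac{194970 + \sqrt{79 + 9}}{-32841 - \frac{131}{8}} = \frac{194970 + \sqrt{88}}{- \frac{262859}{8}} = \left(194970 + 2 \sqrt{22}\right) \left(- \frac{8}{262859}\right) = - \frac{1559760}{262859} - \frac{16 \sqrt{22}}{262859}$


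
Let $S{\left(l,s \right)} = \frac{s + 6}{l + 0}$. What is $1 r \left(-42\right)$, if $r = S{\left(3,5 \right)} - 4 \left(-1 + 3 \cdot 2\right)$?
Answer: $686$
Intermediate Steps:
$S{\left(l,s \right)} = \frac{6 + s}{l}$
$r = - \frac{49}{3}$ ($r = \frac{6 + 5}{3} - 4 \left(-1 + 3 \cdot 2\right) = \frac{1}{3} \cdot 11 - 4 \left(-1 + 6\right) = \frac{11}{3} - 20 = - \frac{49}{3} \approx -16.333$)
$1 r \left(-42\right) = 1 \left(- \frac{49}{3}\right) \left(-42\right) = \left(- \frac{49}{3}\right) \left(-42\right) = 686$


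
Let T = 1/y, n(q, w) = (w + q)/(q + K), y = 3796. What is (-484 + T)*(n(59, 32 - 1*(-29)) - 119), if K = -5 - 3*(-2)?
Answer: 16535367/292 ≈ 56628.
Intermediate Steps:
K = 1 (K = -5 + 6 = 1)
n(q, w) = (q + w)/(1 + q) (n(q, w) = (w + q)/(q + 1) = (q + w)/(1 + q))
T = 1/3796 ≈ 0.00026344
(-484 + T)*(n(59, 32 - 1*(-29)) - 119) = (-484 + 1/3796)*((59 + (32 - 1*(-29)))/(1 + 59) - 119) = -1837263*((59 + (32 + 29))/60 - 119)/3796 = -1837263*((59 + 61)/60 - 119)/3796 = -1837263*((1/60)*120 - 119)/3796 = -1837263*(2 - 119)/3796 = -1837263/3796*(-117) = 16535367/292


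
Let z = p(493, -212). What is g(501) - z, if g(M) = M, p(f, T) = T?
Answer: 713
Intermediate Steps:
z = -212
g(501) - z = 501 - 1*(-212) = 501 + 212 = 713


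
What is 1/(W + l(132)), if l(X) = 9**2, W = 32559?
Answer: 1/32640 ≈ 3.0637e-5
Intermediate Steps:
l(X) = 81
1/(W + l(132)) = 1/(32559 + 81) = 1/32640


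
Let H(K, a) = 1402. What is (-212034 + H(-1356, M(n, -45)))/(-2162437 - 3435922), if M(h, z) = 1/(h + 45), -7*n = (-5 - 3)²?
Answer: 1864/49543 ≈ 0.037624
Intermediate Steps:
n = -64/7 (n = -(-5 - 3)²/7 = -⅐*(-8)² = -⅐*64 = -64/7 ≈ -9.1429)
M(h, z) = 1/(45 + h)
(-212034 + H(-1356, M(n, -45)))/(-2162437 - 3435922) = (-212034 + 1402)/(-2162437 - 3435922) = -210632/(-5598359) = -210632*(-1/5598359) = 1864/49543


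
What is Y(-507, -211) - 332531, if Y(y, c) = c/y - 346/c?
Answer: -35572948844/106977 ≈ -3.3253e+5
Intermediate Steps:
Y(y, c) = -346/c + c/y
Y(-507, -211) - 332531 = (-346/(-211) - 211/(-507)) - 332531 = (-346*(-1/211) - 211*(-1/507)) - 332531 = (346/211 + 211/507) - 332531 = 219943/106977 - 332531 = -35572948844/106977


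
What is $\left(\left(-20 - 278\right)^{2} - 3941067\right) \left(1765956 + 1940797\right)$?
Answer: $-14279387432039$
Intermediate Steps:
$\left(\left(-20 - 278\right)^{2} - 3941067\right) \left(1765956 + 1940797\right) = \left(\left(-298\right)^{2} - 3941067\right) 3706753 = \left(88804 - 3941067\right) 3706753 = \left(-3852263\right) 3706753 = -14279387432039$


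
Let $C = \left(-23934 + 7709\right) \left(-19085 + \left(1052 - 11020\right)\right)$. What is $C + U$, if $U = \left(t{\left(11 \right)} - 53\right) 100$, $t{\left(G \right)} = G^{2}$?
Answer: $471391725$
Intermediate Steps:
$C = 471384925$ ($C = - 16225 \left(-19085 + \left(1052 - 11020\right)\right) = - 16225 \left(-19085 - 9968\right) = \left(-16225\right) \left(-29053\right) = 471384925$)
$U = 6800$ ($U = \left(11^{2} - 53\right) 100 = \left(121 - 53\right) 100 = 68 \cdot 100 = 6800$)
$C + U = 471384925 + 6800 = 471391725$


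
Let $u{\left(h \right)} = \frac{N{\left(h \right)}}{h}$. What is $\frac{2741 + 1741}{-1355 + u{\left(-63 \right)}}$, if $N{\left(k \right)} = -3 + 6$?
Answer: $- \frac{47061}{14228} \approx -3.3076$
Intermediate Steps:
$N{\left(k \right)} = 3$
$u{\left(h \right)} = \frac{3}{h}$
$\frac{2741 + 1741}{-1355 + u{\left(-63 \right)}} = \frac{2741 + 1741}{-1355 + \frac{3}{-63}} = \frac{4482}{-1355 + 3 \left(- \frac{1}{63}\right)} = \frac{4482}{-1355 - \frac{1}{21}} = \frac{4482}{- \frac{28456}{21}} = 4482 \left(- \frac{21}{28456}\right) = - \frac{47061}{14228}$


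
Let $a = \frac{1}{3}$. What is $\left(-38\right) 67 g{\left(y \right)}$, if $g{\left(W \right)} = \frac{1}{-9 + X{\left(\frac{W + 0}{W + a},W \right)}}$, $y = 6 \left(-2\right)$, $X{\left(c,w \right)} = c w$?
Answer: $\frac{89110}{747} \approx 119.29$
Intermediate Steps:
$a = \frac{1}{3} \approx 0.33333$
$y = -12$
$g{\left(W \right)} = \frac{1}{-9 + \frac{W^{2}}{\frac{1}{3} + W}}$ ($g{\left(W \right)} = \frac{1}{-9 + \frac{W + 0}{W + \frac{1}{3}} W} = \frac{1}{-9 + \frac{W}{\frac{1}{3} + W} W} = \frac{1}{-9 + \frac{W^{2}}{\frac{1}{3} + W}}$)
$\left(-38\right) 67 g{\left(y \right)} = \left(-38\right) 67 \frac{\frac{1}{3} - 12}{-3 + \left(-12\right)^{2} - -108} = - 2546 \frac{1}{-3 + 144 + 108} \left(- \frac{35}{3}\right) = - 2546 \cdot \frac{1}{249} \left(- \frac{35}{3}\right) = \left(-2546\right) \left(- \frac{35}{747}\right) = \frac{89110}{747}$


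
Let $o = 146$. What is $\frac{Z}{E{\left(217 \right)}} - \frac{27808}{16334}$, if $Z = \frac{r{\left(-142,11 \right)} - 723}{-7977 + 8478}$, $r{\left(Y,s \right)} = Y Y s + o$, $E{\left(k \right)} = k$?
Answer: $\frac{295159741}{887891739} \approx 0.33243$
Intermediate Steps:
$r{\left(Y,s \right)} = 146 + s Y^{2}$ ($r{\left(Y,s \right)} = Y Y s + 146 = Y^{2} s + 146 = s Y^{2} + 146 = 146 + s Y^{2}$)
$Z = \frac{221227}{501}$ ($Z = \frac{\left(146 + 11 \left(-142\right)^{2}\right) - 723}{-7977 + 8478} = \frac{\left(146 + 11 \cdot 20164\right) - 723}{501} = \left(\left(146 + 221804\right) - 723\right) \frac{1}{501} = \left(221950 - 723\right) \frac{1}{501} = 221227 \cdot \frac{1}{501} = \frac{221227}{501} \approx 441.57$)
$\frac{Z}{E{\left(217 \right)}} - \frac{27808}{16334} = \frac{221227}{501 \cdot 217} - \frac{27808}{16334} = \frac{221227}{501} \cdot \frac{1}{217} - \frac{13904}{8167} = \frac{221227}{108717} - \frac{13904}{8167} = \frac{295159741}{887891739}$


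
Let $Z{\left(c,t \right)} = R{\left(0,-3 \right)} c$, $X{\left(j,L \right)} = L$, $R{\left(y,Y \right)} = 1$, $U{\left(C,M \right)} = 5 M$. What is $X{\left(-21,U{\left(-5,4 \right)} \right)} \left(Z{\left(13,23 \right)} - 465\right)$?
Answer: $-9040$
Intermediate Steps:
$Z{\left(c,t \right)} = c$ ($Z{\left(c,t \right)} = 1 c = c$)
$X{\left(-21,U{\left(-5,4 \right)} \right)} \left(Z{\left(13,23 \right)} - 465\right) = 5 \cdot 4 \left(13 - 465\right) = 20 \left(13 - 465\right) = 20 \left(-452\right) = -9040$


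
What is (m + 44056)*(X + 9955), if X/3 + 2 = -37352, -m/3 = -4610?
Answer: -5910565802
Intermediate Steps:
m = 13830 (m = -3*(-4610) = 13830)
X = -112062 (X = -6 + 3*(-37352) = -6 - 112056 = -112062)
(m + 44056)*(X + 9955) = (13830 + 44056)*(-112062 + 9955) = 57886*(-102107) = -5910565802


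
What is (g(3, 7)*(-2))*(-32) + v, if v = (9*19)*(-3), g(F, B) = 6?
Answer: -129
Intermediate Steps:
v = -513 (v = 171*(-3) = -513)
(g(3, 7)*(-2))*(-32) + v = (6*(-2))*(-32) - 513 = -12*(-32) - 513 = 384 - 513 = -129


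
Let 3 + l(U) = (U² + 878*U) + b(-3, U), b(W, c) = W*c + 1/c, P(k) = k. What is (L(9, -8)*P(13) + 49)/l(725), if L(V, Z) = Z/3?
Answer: 31175/2522993478 ≈ 1.2356e-5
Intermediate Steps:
L(V, Z) = Z/3 (L(V, Z) = Z*(⅓) = Z/3)
b(W, c) = 1/c + W*c
l(U) = -3 + 1/U + U² + 875*U (l(U) = -3 + ((U² + 878*U) + (1/U - 3*U)) = -3 + (1/U + U² + 875*U) = -3 + 1/U + U² + 875*U)
(L(9, -8)*P(13) + 49)/l(725) = (((⅓)*(-8))*13 + 49)/(-3 + 1/725 + 725² + 875*725) = (-8/3*13 + 49)/(-3 + 1/725 + 525625 + 634375) = (-104/3 + 49)/(840997826/725) = (43/3)*(725/840997826) = 31175/2522993478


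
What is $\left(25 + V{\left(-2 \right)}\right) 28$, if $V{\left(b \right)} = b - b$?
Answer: $700$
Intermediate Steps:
$V{\left(b \right)} = 0$
$\left(25 + V{\left(-2 \right)}\right) 28 = \left(25 + 0\right) 28 = 25 \cdot 28 = 700$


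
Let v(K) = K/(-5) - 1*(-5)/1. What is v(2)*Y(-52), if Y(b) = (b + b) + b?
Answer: -3588/5 ≈ -717.60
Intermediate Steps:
Y(b) = 3*b (Y(b) = 2*b + b = 3*b)
v(K) = 5 - K/5 (v(K) = K*(-⅕) + 5*1 = -K/5 + 5 = 5 - K/5)
v(2)*Y(-52) = (5 - ⅕*2)*(3*(-52)) = (5 - ⅖)*(-156) = (23/5)*(-156) = -3588/5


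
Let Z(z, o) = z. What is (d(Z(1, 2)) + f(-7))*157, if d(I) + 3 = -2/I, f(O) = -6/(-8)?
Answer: -2669/4 ≈ -667.25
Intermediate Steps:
f(O) = 3/4 (f(O) = -6*(-1/8) = 3/4)
d(I) = -3 - 2/I
(d(Z(1, 2)) + f(-7))*157 = ((-3 - 2/1) + 3/4)*157 = ((-3 - 2*1) + 3/4)*157 = ((-3 - 2) + 3/4)*157 = (-5 + 3/4)*157 = -17/4*157 = -2669/4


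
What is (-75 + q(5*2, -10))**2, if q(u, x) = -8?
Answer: 6889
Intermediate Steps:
(-75 + q(5*2, -10))**2 = (-75 - 8)**2 = (-83)**2 = 6889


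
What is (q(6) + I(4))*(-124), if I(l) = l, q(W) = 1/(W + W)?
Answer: -1519/3 ≈ -506.33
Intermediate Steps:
q(W) = 1/(2*W)
(q(6) + I(4))*(-124) = ((1/2)/6 + 4)*(-124) = ((1/2)*(1/6) + 4)*(-124) = (1/12 + 4)*(-124) = (49/12)*(-124) = -1519/3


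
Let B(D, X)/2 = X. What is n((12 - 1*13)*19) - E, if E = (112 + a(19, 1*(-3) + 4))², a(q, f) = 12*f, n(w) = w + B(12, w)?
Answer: -15433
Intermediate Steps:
B(D, X) = 2*X
n(w) = 3*w (n(w) = w + 2*w = 3*w)
E = 15376 (E = (112 + 12*(1*(-3) + 4))² = (112 + 12*(-3 + 4))² = (112 + 12*1)² = (112 + 12)² = 124² = 15376)
n((12 - 1*13)*19) - E = 3*((12 - 1*13)*19) - 1*15376 = 3*((12 - 13)*19) - 15376 = 3*(-1*19) - 15376 = 3*(-19) - 15376 = -57 - 15376 = -15433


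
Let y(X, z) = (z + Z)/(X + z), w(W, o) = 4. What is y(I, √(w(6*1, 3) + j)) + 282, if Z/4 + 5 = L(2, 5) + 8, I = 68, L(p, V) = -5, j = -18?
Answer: 653693/2319 + 38*I*√14/2319 ≈ 281.89 + 0.061312*I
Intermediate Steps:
Z = -8 (Z = -20 + 4*(-5 + 8) = -20 + 4*3 = -20 + 12 = -8)
y(X, z) = (-8 + z)/(X + z) (y(X, z) = (z - 8)/(X + z) = (-8 + z)/(X + z))
y(I, √(w(6*1, 3) + j)) + 282 = (-8 + √(4 - 18))/(68 + √(4 - 18)) + 282 = (-8 + √(-14))/(68 + √(-14)) + 282 = (-8 + I*√14)/(68 + I*√14) + 282 = 282 + (-8 + I*√14)/(68 + I*√14)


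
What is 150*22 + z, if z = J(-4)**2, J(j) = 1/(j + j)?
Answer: 211201/64 ≈ 3300.0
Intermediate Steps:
J(j) = 1/(2*j)
z = 1/64 (z = ((1/2)/(-4))**2 = ((1/2)*(-1/4))**2 = (-1/8)**2 = 1/64 ≈ 0.015625)
150*22 + z = 150*22 + 1/64 = 3300 + 1/64 = 211201/64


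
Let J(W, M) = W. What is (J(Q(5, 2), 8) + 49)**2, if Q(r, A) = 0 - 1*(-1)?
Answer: 2500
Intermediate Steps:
Q(r, A) = 1 (Q(r, A) = 0 + 1 = 1)
(J(Q(5, 2), 8) + 49)**2 = (1 + 49)**2 = 50**2 = 2500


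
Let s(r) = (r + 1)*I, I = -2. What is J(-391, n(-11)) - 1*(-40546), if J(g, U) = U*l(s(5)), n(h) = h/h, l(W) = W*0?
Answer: 40546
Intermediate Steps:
s(r) = -2 - 2*r (s(r) = (r + 1)*(-2) = (1 + r)*(-2) = -2 - 2*r)
l(W) = 0
n(h) = 1
J(g, U) = 0 (J(g, U) = U*0 = 0)
J(-391, n(-11)) - 1*(-40546) = 0 - 1*(-40546) = 0 + 40546 = 40546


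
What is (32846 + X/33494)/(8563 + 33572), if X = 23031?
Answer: 220033391/282253938 ≈ 0.77956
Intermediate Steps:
(32846 + X/33494)/(8563 + 33572) = (32846 + 23031/33494)/(8563 + 33572) = (32846 + 23031*(1/33494))/42135 = (32846 + 23031/33494)*(1/42135) = (1100166955/33494)*(1/42135) = 220033391/282253938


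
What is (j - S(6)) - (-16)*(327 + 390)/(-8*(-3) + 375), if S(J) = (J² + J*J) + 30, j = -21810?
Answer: -2910472/133 ≈ -21883.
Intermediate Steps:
S(J) = 30 + 2*J² (S(J) = (J² + J²) + 30 = 2*J² + 30 = 30 + 2*J²)
(j - S(6)) - (-16)*(327 + 390)/(-8*(-3) + 375) = (-21810 - (30 + 2*6²)) - (-16)*(327 + 390)/(-8*(-3) + 375) = (-21810 - (30 + 2*36)) - (-16)*717/(24 + 375) = (-21810 - (30 + 72)) - (-16)*717/399 = (-21810 - 1*102) - (-16)*717*(1/399) = (-21810 - 102) - (-16)*239/133 = -21912 - 1*(-3824/133) = -21912 + 3824/133 = -2910472/133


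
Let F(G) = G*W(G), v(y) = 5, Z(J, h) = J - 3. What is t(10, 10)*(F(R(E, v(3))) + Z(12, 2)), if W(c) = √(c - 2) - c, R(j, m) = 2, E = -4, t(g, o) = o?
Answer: 50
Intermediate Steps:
Z(J, h) = -3 + J
W(c) = √(-2 + c) - c
F(G) = G*(√(-2 + G) - G)
t(10, 10)*(F(R(E, v(3))) + Z(12, 2)) = 10*(2*(√(-2 + 2) - 1*2) + (-3 + 12)) = 10*(2*(√0 - 2) + 9) = 10*(2*(0 - 2) + 9) = 10*(2*(-2) + 9) = 10*(-4 + 9) = 10*5 = 50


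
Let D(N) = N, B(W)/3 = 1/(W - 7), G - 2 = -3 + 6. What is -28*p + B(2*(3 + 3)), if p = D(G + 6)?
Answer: -1537/5 ≈ -307.40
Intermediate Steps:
G = 5 (G = 2 + (-3 + 6) = 2 + 3 = 5)
B(W) = 3/(-7 + W) (B(W) = 3/(W - 7) = 3/(-7 + W))
p = 11 (p = 5 + 6 = 11)
-28*p + B(2*(3 + 3)) = -28*11 + 3/(-7 + 2*(3 + 3)) = -308 + 3/(-7 + 2*6) = -308 + 3/(-7 + 12) = -308 + 3/5 = -1537/5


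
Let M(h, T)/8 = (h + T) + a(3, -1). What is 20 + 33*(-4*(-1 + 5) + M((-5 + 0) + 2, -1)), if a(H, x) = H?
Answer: -772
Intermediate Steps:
M(h, T) = 24 + 8*T + 8*h (M(h, T) = 8*((h + T) + 3) = 8*((T + h) + 3) = 8*(3 + T + h) = 24 + 8*T + 8*h)
20 + 33*(-4*(-1 + 5) + M((-5 + 0) + 2, -1)) = 20 + 33*(-4*(-1 + 5) + (24 + 8*(-1) + 8*((-5 + 0) + 2))) = 20 + 33*(-4*4 + (24 - 8 + 8*(-5 + 2))) = 20 + 33*(-16 + (24 - 8 + 8*(-3))) = 20 + 33*(-16 + (24 - 8 - 24)) = 20 + 33*(-16 - 8) = 20 + 33*(-24) = 20 - 792 = -772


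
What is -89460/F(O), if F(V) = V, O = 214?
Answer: -44730/107 ≈ -418.04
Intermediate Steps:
-89460/F(O) = -89460/214 = -89460*1/214 = -44730/107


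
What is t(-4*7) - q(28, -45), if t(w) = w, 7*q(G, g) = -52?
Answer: -144/7 ≈ -20.571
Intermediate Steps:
q(G, g) = -52/7 (q(G, g) = (⅐)*(-52) = -52/7)
t(-4*7) - q(28, -45) = -4*7 - 1*(-52/7) = -28 + 52/7 = -144/7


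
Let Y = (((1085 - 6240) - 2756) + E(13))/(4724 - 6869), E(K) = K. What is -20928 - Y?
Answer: -4081678/195 ≈ -20932.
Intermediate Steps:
Y = 718/195 (Y = (((1085 - 6240) - 2756) + 13)/(4724 - 6869) = ((-5155 - 2756) + 13)/(-2145) = (-7911 + 13)*(-1/2145) = -7898*(-1/2145) = 718/195 ≈ 3.6821)
-20928 - Y = -20928 - 1*718/195 = -20928 - 718/195 = -4081678/195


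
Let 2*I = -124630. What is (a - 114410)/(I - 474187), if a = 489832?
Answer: -187711/268251 ≈ -0.69976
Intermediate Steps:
I = -62315 (I = (½)*(-124630) = -62315)
(a - 114410)/(I - 474187) = (489832 - 114410)/(-62315 - 474187) = 375422/(-536502) = 375422*(-1/536502) = -187711/268251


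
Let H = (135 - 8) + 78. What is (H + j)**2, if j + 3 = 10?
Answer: 44944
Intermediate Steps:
j = 7 (j = -3 + 10 = 7)
H = 205 (H = 127 + 78 = 205)
(H + j)**2 = (205 + 7)**2 = 212**2 = 44944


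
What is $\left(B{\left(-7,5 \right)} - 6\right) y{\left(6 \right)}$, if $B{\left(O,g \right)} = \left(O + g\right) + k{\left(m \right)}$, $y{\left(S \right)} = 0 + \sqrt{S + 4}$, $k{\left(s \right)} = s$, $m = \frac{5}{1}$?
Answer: $- 3 \sqrt{10} \approx -9.4868$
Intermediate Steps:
$m = 5$ ($m = 5 \cdot 1 = 5$)
$y{\left(S \right)} = \sqrt{4 + S}$ ($y{\left(S \right)} = 0 + \sqrt{4 + S} = \sqrt{4 + S}$)
$B{\left(O,g \right)} = 5 + O + g$ ($B{\left(O,g \right)} = \left(O + g\right) + 5 = 5 + O + g$)
$\left(B{\left(-7,5 \right)} - 6\right) y{\left(6 \right)} = \left(\left(5 - 7 + 5\right) - 6\right) \sqrt{4 + 6} = \left(3 - 6\right) \sqrt{10} = - 3 \sqrt{10}$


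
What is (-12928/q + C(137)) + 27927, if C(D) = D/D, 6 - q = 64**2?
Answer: 57119224/2045 ≈ 27931.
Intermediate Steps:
q = -4090 (q = 6 - 1*64**2 = 6 - 1*4096 = 6 - 4096 = -4090)
C(D) = 1
(-12928/q + C(137)) + 27927 = (-12928/(-4090) + 1) + 27927 = (-12928*(-1/4090) + 1) + 27927 = (6464/2045 + 1) + 27927 = 8509/2045 + 27927 = 57119224/2045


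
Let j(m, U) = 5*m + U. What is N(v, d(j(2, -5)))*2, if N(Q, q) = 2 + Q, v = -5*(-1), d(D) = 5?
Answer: 14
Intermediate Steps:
j(m, U) = U + 5*m
v = 5
N(v, d(j(2, -5)))*2 = (2 + 5)*2 = 7*2 = 14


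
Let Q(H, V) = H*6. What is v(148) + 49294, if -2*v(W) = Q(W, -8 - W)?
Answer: 48850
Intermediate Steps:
Q(H, V) = 6*H
v(W) = -3*W
v(148) + 49294 = -3*148 + 49294 = -444 + 49294 = 48850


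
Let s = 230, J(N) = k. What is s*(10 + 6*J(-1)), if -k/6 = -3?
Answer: 27140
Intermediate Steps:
k = 18 (k = -6*(-3) = 18)
J(N) = 18
s*(10 + 6*J(-1)) = 230*(10 + 6*18) = 230*(10 + 108) = 230*118 = 27140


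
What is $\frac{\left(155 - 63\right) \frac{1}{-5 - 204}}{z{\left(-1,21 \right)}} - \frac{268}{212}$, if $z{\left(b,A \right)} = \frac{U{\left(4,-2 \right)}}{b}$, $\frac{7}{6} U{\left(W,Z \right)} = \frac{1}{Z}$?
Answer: $- \frac{76141}{33231} \approx -2.2913$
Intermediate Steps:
$U{\left(W,Z \right)} = \frac{6}{7 Z}$
$z{\left(b,A \right)} = - \frac{3}{7 b}$ ($z{\left(b,A \right)} = \frac{\frac{6}{7} \frac{1}{-2}}{b} = \frac{\frac{6}{7} \left(- \frac{1}{2}\right)}{b} = - \frac{3}{7 b}$)
$\frac{\left(155 - 63\right) \frac{1}{-5 - 204}}{z{\left(-1,21 \right)}} - \frac{268}{212} = \frac{\left(155 - 63\right) \frac{1}{-5 - 204}}{\left(- \frac{3}{7}\right) \frac{1}{-1}} - \frac{268}{212} = \frac{92 \frac{1}{-209}}{\left(- \frac{3}{7}\right) \left(-1\right)} - \frac{67}{53} = \frac{92 \left(- \frac{1}{209}\right)}{\frac{3}{7}} - \frac{67}{53} = \left(- \frac{92}{209}\right) \frac{7}{3} - \frac{67}{53} = - \frac{644}{627} - \frac{67}{53} = - \frac{76141}{33231}$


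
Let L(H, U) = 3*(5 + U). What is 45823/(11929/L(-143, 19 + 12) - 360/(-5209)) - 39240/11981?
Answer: 306415217984796/744943128221 ≈ 411.33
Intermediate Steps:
L(H, U) = 15 + 3*U
45823/(11929/L(-143, 19 + 12) - 360/(-5209)) - 39240/11981 = 45823/(11929/(15 + 3*(19 + 12)) - 360/(-5209)) - 39240/11981 = 45823/(11929/(15 + 3*31) - 360*(-1/5209)) - 39240*1/11981 = 45823/(11929/(15 + 93) + 360/5209) - 39240/11981 = 45823/(11929/108 + 360/5209) - 39240/11981 = 45823/(62177041/562572) - 39240/11981 = 45823*(562572/62177041) - 39240/11981 = 25778736756/62177041 - 39240/11981 = 306415217984796/744943128221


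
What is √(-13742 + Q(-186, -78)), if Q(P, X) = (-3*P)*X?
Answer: I*√57266 ≈ 239.3*I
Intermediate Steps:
Q(P, X) = -3*P*X
√(-13742 + Q(-186, -78)) = √(-13742 - 3*(-186)*(-78)) = √(-13742 - 43524) = √(-57266) = I*√57266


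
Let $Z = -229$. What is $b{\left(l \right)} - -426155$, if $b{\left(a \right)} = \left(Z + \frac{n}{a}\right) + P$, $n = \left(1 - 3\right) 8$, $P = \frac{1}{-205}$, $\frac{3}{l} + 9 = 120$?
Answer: $\frac{87193469}{205} \approx 4.2533 \cdot 10^{5}$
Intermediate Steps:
$l = \frac{1}{37}$ ($l = \frac{3}{-9 + 120} = \frac{3}{111} = 3 \cdot \frac{1}{111} = \frac{1}{37} \approx 0.027027$)
$P = - \frac{1}{205} \approx -0.0048781$
$n = -16$ ($n = \left(-2\right) 8 = -16$)
$b{\left(a \right)} = - \frac{46946}{205} - \frac{16}{a}$ ($b{\left(a \right)} = \left(-229 - \frac{16}{a}\right) - \frac{1}{205} = - \frac{46946}{205} - \frac{16}{a}$)
$b{\left(l \right)} - -426155 = \left(- \frac{46946}{205} - 16 \frac{1}{\frac{1}{37}}\right) - -426155 = \left(- \frac{46946}{205} - 592\right) + 426155 = - \frac{168306}{205} + 426155 = \frac{87193469}{205}$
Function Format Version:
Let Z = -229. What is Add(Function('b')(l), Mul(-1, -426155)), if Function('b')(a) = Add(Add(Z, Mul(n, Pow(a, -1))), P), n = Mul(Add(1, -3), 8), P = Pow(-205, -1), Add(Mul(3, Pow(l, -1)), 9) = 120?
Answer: Rational(87193469, 205) ≈ 4.2533e+5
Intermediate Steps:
l = Rational(1, 37) (l = Mul(3, Pow(Add(-9, 120), -1)) = Mul(3, Pow(111, -1)) = Mul(3, Rational(1, 111)) = Rational(1, 37) ≈ 0.027027)
P = Rational(-1, 205) ≈ -0.0048781
n = -16 (n = Mul(-2, 8) = -16)
Function('b')(a) = Add(Rational(-46946, 205), Mul(-16, Pow(a, -1))) (Function('b')(a) = Add(Add(-229, Mul(-16, Pow(a, -1))), Rational(-1, 205)) = Add(Rational(-46946, 205), Mul(-16, Pow(a, -1))))
Add(Function('b')(l), Mul(-1, -426155)) = Add(Add(Rational(-46946, 205), Mul(-16, Pow(Rational(1, 37), -1))), Mul(-1, -426155)) = Add(Add(Rational(-46946, 205), Mul(-16, 37)), 426155) = Add(Add(Rational(-46946, 205), -592), 426155) = Add(Rational(-168306, 205), 426155) = Rational(87193469, 205)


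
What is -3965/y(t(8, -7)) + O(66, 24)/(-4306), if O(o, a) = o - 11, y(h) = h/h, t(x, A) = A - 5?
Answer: -17073345/4306 ≈ -3965.0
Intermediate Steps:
t(x, A) = -5 + A
y(h) = 1
O(o, a) = -11 + o
-3965/y(t(8, -7)) + O(66, 24)/(-4306) = -3965/1 + (-11 + 66)/(-4306) = -3965*1 + 55*(-1/4306) = -3965 - 55/4306 = -17073345/4306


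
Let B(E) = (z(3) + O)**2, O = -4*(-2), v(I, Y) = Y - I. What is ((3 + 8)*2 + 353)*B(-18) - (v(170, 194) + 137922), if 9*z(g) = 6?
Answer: -329338/3 ≈ -1.0978e+5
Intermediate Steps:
z(g) = 2/3 (z(g) = (1/9)*6 = 2/3)
O = 8
B(E) = 676/9 (B(E) = (2/3 + 8)**2 = (26/3)**2 = 676/9)
((3 + 8)*2 + 353)*B(-18) - (v(170, 194) + 137922) = ((3 + 8)*2 + 353)*(676/9) - ((194 - 1*170) + 137922) = (11*2 + 353)*(676/9) - ((194 - 170) + 137922) = (22 + 353)*(676/9) - (24 + 137922) = 375*(676/9) - 1*137946 = 84500/3 - 137946 = -329338/3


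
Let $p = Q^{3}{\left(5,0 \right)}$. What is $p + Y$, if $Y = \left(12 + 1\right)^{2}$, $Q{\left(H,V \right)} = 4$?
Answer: $233$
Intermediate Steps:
$Y = 169$ ($Y = 13^{2} = 169$)
$p = 64$ ($p = 4^{3} = 64$)
$p + Y = 64 + 169 = 233$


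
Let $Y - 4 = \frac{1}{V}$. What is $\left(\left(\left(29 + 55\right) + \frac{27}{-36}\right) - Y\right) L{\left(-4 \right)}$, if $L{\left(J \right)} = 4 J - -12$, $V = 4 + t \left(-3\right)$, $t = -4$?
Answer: $- \frac{1267}{4} \approx -316.75$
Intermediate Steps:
$V = 16$ ($V = 4 - -12 = 4 + 12 = 16$)
$L{\left(J \right)} = 12 + 4 J$ ($L{\left(J \right)} = 4 J + 12 = 12 + 4 J$)
$Y = \frac{65}{16}$ ($Y = 4 + \frac{1}{16} = \frac{65}{16} \approx 4.0625$)
$\left(\left(\left(29 + 55\right) + \frac{27}{-36}\right) - Y\right) L{\left(-4 \right)} = \left(\left(\left(29 + 55\right) + \frac{27}{-36}\right) - \frac{65}{16}\right) \left(12 + 4 \left(-4\right)\right) = \left(\left(84 + 27 \left(- \frac{1}{36}\right)\right) - \frac{65}{16}\right) \left(12 - 16\right) = \left(\left(84 - \frac{3}{4}\right) - \frac{65}{16}\right) \left(-4\right) = \left(\frac{333}{4} - \frac{65}{16}\right) \left(-4\right) = \frac{1267}{16} \left(-4\right) = - \frac{1267}{4}$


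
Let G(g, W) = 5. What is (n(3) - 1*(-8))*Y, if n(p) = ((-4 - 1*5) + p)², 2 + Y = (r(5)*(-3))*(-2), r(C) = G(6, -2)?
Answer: 1232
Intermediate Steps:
r(C) = 5
Y = 28 (Y = -2 + (5*(-3))*(-2) = -2 - 15*(-2) = -2 + 30 = 28)
n(p) = (-9 + p)² (n(p) = ((-4 - 5) + p)² = (-9 + p)²)
(n(3) - 1*(-8))*Y = ((-9 + 3)² - 1*(-8))*28 = ((-6)² + 8)*28 = (36 + 8)*28 = 44*28 = 1232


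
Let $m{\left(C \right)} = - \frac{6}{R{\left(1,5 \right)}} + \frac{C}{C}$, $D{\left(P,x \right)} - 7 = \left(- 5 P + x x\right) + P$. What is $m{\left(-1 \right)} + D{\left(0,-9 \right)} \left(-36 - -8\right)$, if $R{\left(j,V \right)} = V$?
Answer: $- \frac{12321}{5} \approx -2464.2$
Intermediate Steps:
$D{\left(P,x \right)} = 7 + x^{2} - 4 P$ ($D{\left(P,x \right)} = 7 - \left(4 P - x x\right) = 7 - \left(- x^{2} + 4 P\right) = 7 + x^{2} - 4 P$)
$m{\left(C \right)} = - \frac{1}{5}$ ($m{\left(C \right)} = - \frac{6}{5} + \frac{C}{C} = \left(-6\right) \frac{1}{5} + 1 = - \frac{6}{5} + 1 = - \frac{1}{5}$)
$m{\left(-1 \right)} + D{\left(0,-9 \right)} \left(-36 - -8\right) = - \frac{1}{5} + \left(7 + \left(-9\right)^{2} - 0\right) \left(-36 - -8\right) = - \frac{1}{5} + \left(7 + 81 + 0\right) \left(-36 + 8\right) = - \frac{1}{5} + 88 \left(-28\right) = - \frac{1}{5} - 2464 = - \frac{12321}{5}$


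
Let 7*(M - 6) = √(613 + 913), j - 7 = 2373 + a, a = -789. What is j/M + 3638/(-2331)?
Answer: 77819195/39627 - 1591*√1526/34 ≈ 135.82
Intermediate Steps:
j = 1591 (j = 7 + (2373 - 789) = 7 + 1584 = 1591)
M = 6 + √1526/7 (M = 6 + √(613 + 913)/7 = 6 + √1526/7 ≈ 11.581)
j/M + 3638/(-2331) = 1591/(6 + √1526/7) + 3638/(-2331) = 1591/(6 + √1526/7) + 3638*(-1/2331) = 1591/(6 + √1526/7) - 3638/2331 = -3638/2331 + 1591/(6 + √1526/7)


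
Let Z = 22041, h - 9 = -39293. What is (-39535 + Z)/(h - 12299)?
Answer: 17494/51583 ≈ 0.33914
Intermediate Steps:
h = -39284 (h = 9 - 39293 = -39284)
(-39535 + Z)/(h - 12299) = (-39535 + 22041)/(-39284 - 12299) = -17494/(-51583) = -17494*(-1/51583) = 17494/51583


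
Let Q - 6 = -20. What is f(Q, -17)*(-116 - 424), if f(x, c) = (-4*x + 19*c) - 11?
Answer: 150120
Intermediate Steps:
Q = -14 (Q = 6 - 20 = -14)
f(x, c) = -11 - 4*x + 19*c
f(Q, -17)*(-116 - 424) = (-11 - 4*(-14) + 19*(-17))*(-116 - 424) = (-11 + 56 - 323)*(-540) = -278*(-540) = 150120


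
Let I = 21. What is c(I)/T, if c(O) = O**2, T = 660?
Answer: 147/220 ≈ 0.66818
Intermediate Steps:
c(I)/T = 21**2/660 = 441*(1/660) = 147/220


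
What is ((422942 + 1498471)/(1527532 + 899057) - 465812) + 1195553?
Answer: 590261134954/808863 ≈ 7.2974e+5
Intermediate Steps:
((422942 + 1498471)/(1527532 + 899057) - 465812) + 1195553 = (1921413/2426589 - 465812) + 1195553 = (1921413*(1/2426589) - 465812) + 1195553 = (640471/808863 - 465812) + 1195553 = -376777451285/808863 + 1195553 = 590261134954/808863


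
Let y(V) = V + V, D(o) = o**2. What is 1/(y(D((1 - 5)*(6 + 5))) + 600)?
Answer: 1/4472 ≈ 0.00022361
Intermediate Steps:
y(V) = 2*V
1/(y(D((1 - 5)*(6 + 5))) + 600) = 1/(2*((1 - 5)*(6 + 5))**2 + 600) = 1/(2*(-4*11)**2 + 600) = 1/(2*(-44)**2 + 600) = 1/(2*1936 + 600) = 1/(3872 + 600) = 1/4472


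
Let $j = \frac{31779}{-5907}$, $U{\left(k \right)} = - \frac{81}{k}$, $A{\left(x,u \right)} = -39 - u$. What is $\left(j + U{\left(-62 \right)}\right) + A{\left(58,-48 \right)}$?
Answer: $\frac{54675}{11098} \approx 4.9266$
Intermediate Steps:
$j = - \frac{963}{179}$ ($j = 31779 \left(- \frac{1}{5907}\right) = - \frac{963}{179} \approx -5.3799$)
$\left(j + U{\left(-62 \right)}\right) + A{\left(58,-48 \right)} = \left(- \frac{963}{179} - \frac{81}{-62}\right) - -9 = \left(- \frac{963}{179} - - \frac{81}{62}\right) + \left(-39 + 48\right) = \left(- \frac{963}{179} + \frac{81}{62}\right) + 9 = - \frac{45207}{11098} + 9 = \frac{54675}{11098}$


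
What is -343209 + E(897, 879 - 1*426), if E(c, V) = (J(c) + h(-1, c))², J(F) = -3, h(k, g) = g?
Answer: 456027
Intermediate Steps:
E(c, V) = (-3 + c)²
-343209 + E(897, 879 - 1*426) = -343209 + (-3 + 897)² = -343209 + 894² = -343209 + 799236 = 456027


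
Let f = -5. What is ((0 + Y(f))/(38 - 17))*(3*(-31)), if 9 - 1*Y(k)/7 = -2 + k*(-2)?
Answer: -31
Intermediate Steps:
Y(k) = 77 + 14*k (Y(k) = 63 - 7*(-2 + k*(-2)) = 63 - 7*(-2 - 2*k) = 63 + (14 + 14*k) = 77 + 14*k)
((0 + Y(f))/(38 - 17))*(3*(-31)) = ((0 + (77 + 14*(-5)))/(38 - 17))*(3*(-31)) = ((0 + (77 - 70))/21)*(-93) = ((0 + 7)*(1/21))*(-93) = (7*(1/21))*(-93) = (⅓)*(-93) = -31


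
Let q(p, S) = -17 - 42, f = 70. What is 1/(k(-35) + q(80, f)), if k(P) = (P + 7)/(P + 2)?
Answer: -33/1919 ≈ -0.017196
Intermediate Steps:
k(P) = (7 + P)/(2 + P)
q(p, S) = -59
1/(k(-35) + q(80, f)) = 1/((7 - 35)/(2 - 35) - 59) = 1/(-28/(-33) - 59) = 1/(-1/33*(-28) - 59) = 1/(28/33 - 59) = 1/(-1919/33) = -33/1919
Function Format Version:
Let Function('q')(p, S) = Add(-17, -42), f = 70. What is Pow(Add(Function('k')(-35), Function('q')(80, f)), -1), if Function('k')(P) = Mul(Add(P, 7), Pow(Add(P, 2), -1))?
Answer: Rational(-33, 1919) ≈ -0.017196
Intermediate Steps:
Function('k')(P) = Mul(Pow(Add(2, P), -1), Add(7, P)) (Function('k')(P) = Mul(Add(7, P), Pow(Add(2, P), -1)) = Mul(Pow(Add(2, P), -1), Add(7, P)))
Function('q')(p, S) = -59
Pow(Add(Function('k')(-35), Function('q')(80, f)), -1) = Pow(Add(Mul(Pow(Add(2, -35), -1), Add(7, -35)), -59), -1) = Pow(Add(Mul(Pow(-33, -1), -28), -59), -1) = Pow(Add(Mul(Rational(-1, 33), -28), -59), -1) = Pow(Add(Rational(28, 33), -59), -1) = Pow(Rational(-1919, 33), -1) = Rational(-33, 1919)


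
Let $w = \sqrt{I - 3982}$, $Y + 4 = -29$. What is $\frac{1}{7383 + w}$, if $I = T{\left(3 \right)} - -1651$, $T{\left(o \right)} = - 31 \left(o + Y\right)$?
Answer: $\frac{2461}{18170030} - \frac{i \sqrt{1401}}{54510090} \approx 0.00013544 - 6.8666 \cdot 10^{-7} i$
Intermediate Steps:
$Y = -33$ ($Y = -4 - 29 = -33$)
$T{\left(o \right)} = 1023 - 31 o$ ($T{\left(o \right)} = - 31 \left(o - 33\right) = - 31 \left(-33 + o\right) = 1023 - 31 o$)
$I = 2581$ ($I = \left(1023 - 93\right) - -1651 = \left(1023 - 93\right) + 1651 = 930 + 1651 = 2581$)
$w = i \sqrt{1401}$ ($w = \sqrt{2581 - 3982} = \sqrt{-1401} = i \sqrt{1401} \approx 37.43 i$)
$\frac{1}{7383 + w} = \frac{1}{7383 + i \sqrt{1401}}$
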